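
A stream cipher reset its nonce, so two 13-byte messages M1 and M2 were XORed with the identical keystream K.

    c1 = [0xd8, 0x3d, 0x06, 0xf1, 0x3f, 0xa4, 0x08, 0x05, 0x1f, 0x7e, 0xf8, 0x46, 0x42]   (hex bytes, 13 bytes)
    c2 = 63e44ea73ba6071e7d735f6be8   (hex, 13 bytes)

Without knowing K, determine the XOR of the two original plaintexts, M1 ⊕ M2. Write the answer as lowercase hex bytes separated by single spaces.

c1 ⊕ c2 = (M1 ⊕ K) ⊕ (M2 ⊕ K) = M1 ⊕ M2 — the shared key cancels under XOR.
d8 ^ 63 = bb
3d ^ e4 = d9
06 ^ 4e = 48
f1 ^ a7 = 56
3f ^ 3b = 04
a4 ^ a6 = 02
08 ^ 07 = 0f
05 ^ 1e = 1b
1f ^ 7d = 62
7e ^ 73 = 0d
f8 ^ 5f = a7
46 ^ 6b = 2d
42 ^ e8 = aa

bb d9 48 56 04 02 0f 1b 62 0d a7 2d aa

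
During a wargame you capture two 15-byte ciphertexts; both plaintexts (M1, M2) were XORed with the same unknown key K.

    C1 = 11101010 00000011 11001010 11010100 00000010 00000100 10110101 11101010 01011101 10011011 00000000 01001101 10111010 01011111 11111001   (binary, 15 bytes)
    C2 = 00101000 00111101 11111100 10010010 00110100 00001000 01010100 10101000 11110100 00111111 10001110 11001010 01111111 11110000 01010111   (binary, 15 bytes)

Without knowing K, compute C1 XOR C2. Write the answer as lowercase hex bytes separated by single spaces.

C1 ⊕ C2 = (M1 ⊕ K) ⊕ (M2 ⊕ K) = M1 ⊕ M2 — the shared key cancels under XOR.
byte 0: ea ⊕ 28 = c2
byte 1: 03 ⊕ 3d = 3e
byte 2: ca ⊕ fc = 36
byte 3: d4 ⊕ 92 = 46
byte 4: 02 ⊕ 34 = 36
byte 5: 04 ⊕ 08 = 0c
byte 6: b5 ⊕ 54 = e1
byte 7: ea ⊕ a8 = 42
byte 8: 5d ⊕ f4 = a9
byte 9: 9b ⊕ 3f = a4
byte 10: 00 ⊕ 8e = 8e
byte 11: 4d ⊕ ca = 87
byte 12: ba ⊕ 7f = c5
byte 13: 5f ⊕ f0 = af
byte 14: f9 ⊕ 57 = ae

c2 3e 36 46 36 0c e1 42 a9 a4 8e 87 c5 af ae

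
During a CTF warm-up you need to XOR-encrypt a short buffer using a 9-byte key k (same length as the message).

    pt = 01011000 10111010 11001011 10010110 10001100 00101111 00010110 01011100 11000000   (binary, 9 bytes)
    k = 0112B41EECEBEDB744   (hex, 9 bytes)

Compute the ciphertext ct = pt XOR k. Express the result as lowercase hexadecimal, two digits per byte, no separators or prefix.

59a87f8860c4fbeb84

byte 0: 58 ⊕ 01 = 59
byte 1: ba ⊕ 12 = a8
byte 2: cb ⊕ b4 = 7f
byte 3: 96 ⊕ 1e = 88
byte 4: 8c ⊕ ec = 60
byte 5: 2f ⊕ eb = c4
byte 6: 16 ⊕ ed = fb
byte 7: 5c ⊕ b7 = eb
byte 8: c0 ⊕ 44 = 84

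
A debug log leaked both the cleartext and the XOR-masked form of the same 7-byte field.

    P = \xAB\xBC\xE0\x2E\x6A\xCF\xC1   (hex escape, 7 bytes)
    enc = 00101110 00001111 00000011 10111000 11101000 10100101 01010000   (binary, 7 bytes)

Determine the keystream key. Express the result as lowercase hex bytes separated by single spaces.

Since enc = P ⊕ key, XORing both sides with P gives key = P ⊕ enc.
171 ^  46 = 133
188 ^  15 = 179
224 ^   3 = 227
 46 ^ 184 = 150
106 ^ 232 = 130
207 ^ 165 = 106
193 ^  80 = 145

85 b3 e3 96 82 6a 91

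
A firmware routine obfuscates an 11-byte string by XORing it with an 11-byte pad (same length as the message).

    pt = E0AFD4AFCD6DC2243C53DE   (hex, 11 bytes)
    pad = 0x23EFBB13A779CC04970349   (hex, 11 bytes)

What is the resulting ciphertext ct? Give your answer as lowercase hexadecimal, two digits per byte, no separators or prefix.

XOR is its own inverse, so applying the key byte-wise gives the result directly.
224 XOR  35 = 195
175 XOR 239 =  64
212 XOR 187 = 111
175 XOR  19 = 188
205 XOR 167 = 106
109 XOR 121 =  20
194 XOR 204 =  14
 36 XOR   4 =  32
 60 XOR 151 = 171
 83 XOR   3 =  80
222 XOR  73 = 151

c3406fbc6a140e20ab5097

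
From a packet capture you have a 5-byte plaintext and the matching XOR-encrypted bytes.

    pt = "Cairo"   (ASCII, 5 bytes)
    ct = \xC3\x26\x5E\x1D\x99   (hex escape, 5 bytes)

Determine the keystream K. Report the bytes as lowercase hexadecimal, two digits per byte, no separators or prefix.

Since ct = pt ⊕ K, XORing both sides with pt gives K = pt ⊕ ct.
43 ⊕ c3 = 80
61 ⊕ 26 = 47
69 ⊕ 5e = 37
72 ⊕ 1d = 6f
6f ⊕ 99 = f6

8047376ff6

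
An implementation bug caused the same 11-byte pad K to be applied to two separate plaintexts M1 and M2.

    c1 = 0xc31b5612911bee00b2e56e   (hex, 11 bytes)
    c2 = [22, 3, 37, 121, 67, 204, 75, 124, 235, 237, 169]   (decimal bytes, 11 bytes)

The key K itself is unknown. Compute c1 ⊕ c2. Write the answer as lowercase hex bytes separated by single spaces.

c1 ⊕ c2 = (M1 ⊕ K) ⊕ (M2 ⊕ K) = M1 ⊕ M2 — the shared key cancels under XOR.
11000011 ⊕ 00010110 = 11010101
00011011 ⊕ 00000011 = 00011000
01010110 ⊕ 00100101 = 01110011
00010010 ⊕ 01111001 = 01101011
10010001 ⊕ 01000011 = 11010010
00011011 ⊕ 11001100 = 11010111
11101110 ⊕ 01001011 = 10100101
00000000 ⊕ 01111100 = 01111100
10110010 ⊕ 11101011 = 01011001
11100101 ⊕ 11101101 = 00001000
01101110 ⊕ 10101001 = 11000111

d5 18 73 6b d2 d7 a5 7c 59 08 c7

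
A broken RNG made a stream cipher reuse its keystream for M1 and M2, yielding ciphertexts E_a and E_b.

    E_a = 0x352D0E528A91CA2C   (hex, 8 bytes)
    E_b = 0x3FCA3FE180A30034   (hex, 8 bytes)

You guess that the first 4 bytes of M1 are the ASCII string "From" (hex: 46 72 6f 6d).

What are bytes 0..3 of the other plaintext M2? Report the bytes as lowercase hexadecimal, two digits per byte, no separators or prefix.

4c955ede

First, E_a ⊕ E_b = (M1 ⊕ K) ⊕ (M2 ⊕ K) = M1 ⊕ M2, so the key drops out. Then M2 = (M1 ⊕ M2) ⊕ M1 over the first 4 bytes.
byte 0: (35 ⊕ 3f) ⊕ 46 = 0a ⊕ 46 = 4c
byte 1: (2d ⊕ ca) ⊕ 72 = e7 ⊕ 72 = 95
byte 2: (0e ⊕ 3f) ⊕ 6f = 31 ⊕ 6f = 5e
byte 3: (52 ⊕ e1) ⊕ 6d = b3 ⊕ 6d = de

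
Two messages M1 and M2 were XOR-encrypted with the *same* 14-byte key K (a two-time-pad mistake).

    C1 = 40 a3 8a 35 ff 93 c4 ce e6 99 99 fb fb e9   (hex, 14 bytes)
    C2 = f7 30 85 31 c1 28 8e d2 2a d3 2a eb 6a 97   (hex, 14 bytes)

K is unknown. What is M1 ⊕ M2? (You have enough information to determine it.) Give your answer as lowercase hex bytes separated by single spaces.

b7 93 0f 04 3e bb 4a 1c cc 4a b3 10 91 7e

C1 ⊕ C2 = (M1 ⊕ K) ⊕ (M2 ⊕ K) = M1 ⊕ M2 — the shared key cancels under XOR.
40 ⊕ f7 = b7
a3 ⊕ 30 = 93
8a ⊕ 85 = 0f
35 ⊕ 31 = 04
ff ⊕ c1 = 3e
93 ⊕ 28 = bb
c4 ⊕ 8e = 4a
ce ⊕ d2 = 1c
e6 ⊕ 2a = cc
99 ⊕ d3 = 4a
99 ⊕ 2a = b3
fb ⊕ eb = 10
fb ⊕ 6a = 91
e9 ⊕ 97 = 7e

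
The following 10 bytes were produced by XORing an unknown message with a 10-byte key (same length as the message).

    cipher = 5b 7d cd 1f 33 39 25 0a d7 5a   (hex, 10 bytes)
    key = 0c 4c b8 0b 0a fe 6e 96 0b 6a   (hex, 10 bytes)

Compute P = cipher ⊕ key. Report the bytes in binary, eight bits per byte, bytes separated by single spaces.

01010111 00110001 01110101 00010100 00111001 11000111 01001011 10011100 11011100 00110000

XOR is its own inverse, so applying the key byte-wise gives the result directly.
5b ⊕ 0c = 57
7d ⊕ 4c = 31
cd ⊕ b8 = 75
1f ⊕ 0b = 14
33 ⊕ 0a = 39
39 ⊕ fe = c7
25 ⊕ 6e = 4b
0a ⊕ 96 = 9c
d7 ⊕ 0b = dc
5a ⊕ 6a = 30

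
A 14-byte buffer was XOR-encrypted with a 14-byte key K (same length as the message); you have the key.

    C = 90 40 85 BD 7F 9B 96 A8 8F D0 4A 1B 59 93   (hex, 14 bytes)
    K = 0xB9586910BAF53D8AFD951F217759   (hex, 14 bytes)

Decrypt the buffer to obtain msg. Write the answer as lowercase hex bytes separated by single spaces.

XOR is its own inverse, so applying the key byte-wise gives the result directly.
90 XOR b9 = 29
40 XOR 58 = 18
85 XOR 69 = ec
bd XOR 10 = ad
7f XOR ba = c5
9b XOR f5 = 6e
96 XOR 3d = ab
a8 XOR 8a = 22
8f XOR fd = 72
d0 XOR 95 = 45
4a XOR 1f = 55
1b XOR 21 = 3a
59 XOR 77 = 2e
93 XOR 59 = ca

29 18 ec ad c5 6e ab 22 72 45 55 3a 2e ca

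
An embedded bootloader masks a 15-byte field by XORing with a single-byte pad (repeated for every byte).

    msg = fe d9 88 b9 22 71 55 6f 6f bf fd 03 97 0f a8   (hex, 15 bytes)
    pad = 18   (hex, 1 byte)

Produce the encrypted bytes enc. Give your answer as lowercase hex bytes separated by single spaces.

The 1-byte key repeats, so the effective keystream is 18 18 18 18 18 18 18 18 18 18 18 18 18 18 18.
byte 0: fe ⊕ 18 = e6
byte 1: d9 ⊕ 18 = c1
byte 2: 88 ⊕ 18 = 90
byte 3: b9 ⊕ 18 = a1
byte 4: 22 ⊕ 18 = 3a
byte 5: 71 ⊕ 18 = 69
byte 6: 55 ⊕ 18 = 4d
byte 7: 6f ⊕ 18 = 77
byte 8: 6f ⊕ 18 = 77
byte 9: bf ⊕ 18 = a7
byte 10: fd ⊕ 18 = e5
byte 11: 03 ⊕ 18 = 1b
byte 12: 97 ⊕ 18 = 8f
byte 13: 0f ⊕ 18 = 17
byte 14: a8 ⊕ 18 = b0

e6 c1 90 a1 3a 69 4d 77 77 a7 e5 1b 8f 17 b0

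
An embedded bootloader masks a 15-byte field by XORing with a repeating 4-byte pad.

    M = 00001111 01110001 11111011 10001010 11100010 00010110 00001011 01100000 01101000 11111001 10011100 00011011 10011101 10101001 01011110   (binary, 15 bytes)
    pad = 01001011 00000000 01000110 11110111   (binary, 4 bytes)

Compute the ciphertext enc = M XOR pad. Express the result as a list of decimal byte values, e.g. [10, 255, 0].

[68, 113, 189, 125, 169, 22, 77, 151, 35, 249, 218, 236, 214, 169, 24]

The 4-byte key repeats, so the effective keystream is 4b 00 46 f7 4b 00 46 f7 4b 00 46 f7 4b 00 46.
byte 0: 0f xor 4b = 44
byte 1: 71 xor 00 = 71
byte 2: fb xor 46 = bd
byte 3: 8a xor f7 = 7d
byte 4: e2 xor 4b = a9
byte 5: 16 xor 00 = 16
byte 6: 0b xor 46 = 4d
byte 7: 60 xor f7 = 97
byte 8: 68 xor 4b = 23
byte 9: f9 xor 00 = f9
byte 10: 9c xor 46 = da
byte 11: 1b xor f7 = ec
byte 12: 9d xor 4b = d6
byte 13: a9 xor 00 = a9
byte 14: 5e xor 46 = 18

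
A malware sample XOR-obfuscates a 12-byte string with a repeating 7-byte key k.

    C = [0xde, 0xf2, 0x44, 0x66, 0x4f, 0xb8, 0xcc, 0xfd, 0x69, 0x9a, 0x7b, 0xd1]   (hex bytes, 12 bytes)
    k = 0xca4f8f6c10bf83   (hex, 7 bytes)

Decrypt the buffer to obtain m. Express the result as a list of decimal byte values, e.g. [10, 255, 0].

[20, 189, 203, 10, 95, 7, 79, 55, 38, 21, 23, 193]

The 7-byte key repeats, so the effective keystream is ca 4f 8f 6c 10 bf 83 ca 4f 8f 6c 10.
byte 0: de XOR ca = 14
byte 1: f2 XOR 4f = bd
byte 2: 44 XOR 8f = cb
byte 3: 66 XOR 6c = 0a
byte 4: 4f XOR 10 = 5f
byte 5: b8 XOR bf = 07
byte 6: cc XOR 83 = 4f
byte 7: fd XOR ca = 37
byte 8: 69 XOR 4f = 26
byte 9: 9a XOR 8f = 15
byte 10: 7b XOR 6c = 17
byte 11: d1 XOR 10 = c1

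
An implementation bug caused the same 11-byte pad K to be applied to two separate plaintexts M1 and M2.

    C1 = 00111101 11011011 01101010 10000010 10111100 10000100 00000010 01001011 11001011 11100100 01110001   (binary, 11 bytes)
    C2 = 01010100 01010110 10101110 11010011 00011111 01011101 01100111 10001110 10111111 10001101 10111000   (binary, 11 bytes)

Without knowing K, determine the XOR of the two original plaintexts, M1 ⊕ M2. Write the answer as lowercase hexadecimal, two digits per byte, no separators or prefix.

C1 ⊕ C2 = (M1 ⊕ K) ⊕ (M2 ⊕ K) = M1 ⊕ M2 — the shared key cancels under XOR.
byte 0:  61 xor  84 = 105
byte 1: 219 xor  86 = 141
byte 2: 106 xor 174 = 196
byte 3: 130 xor 211 =  81
byte 4: 188 xor  31 = 163
byte 5: 132 xor  93 = 217
byte 6:   2 xor 103 = 101
byte 7:  75 xor 142 = 197
byte 8: 203 xor 191 = 116
byte 9: 228 xor 141 = 105
byte 10: 113 xor 184 = 201

698dc451a3d965c57469c9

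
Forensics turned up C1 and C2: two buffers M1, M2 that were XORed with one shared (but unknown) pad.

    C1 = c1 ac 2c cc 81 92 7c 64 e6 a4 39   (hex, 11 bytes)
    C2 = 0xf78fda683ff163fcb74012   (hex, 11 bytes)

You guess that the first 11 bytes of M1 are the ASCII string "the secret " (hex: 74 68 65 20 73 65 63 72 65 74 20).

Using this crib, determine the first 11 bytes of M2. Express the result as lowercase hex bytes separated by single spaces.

First, C1 ⊕ C2 = (M1 ⊕ K) ⊕ (M2 ⊕ K) = M1 ⊕ M2, so the key drops out. Then M2 = (M1 ⊕ M2) ⊕ M1 over the first 11 bytes.
byte 0: (c1 ^ f7) ^ 74 = 36 ^ 74 = 42
byte 1: (ac ^ 8f) ^ 68 = 23 ^ 68 = 4b
byte 2: (2c ^ da) ^ 65 = f6 ^ 65 = 93
byte 3: (cc ^ 68) ^ 20 = a4 ^ 20 = 84
byte 4: (81 ^ 3f) ^ 73 = be ^ 73 = cd
byte 5: (92 ^ f1) ^ 65 = 63 ^ 65 = 06
byte 6: (7c ^ 63) ^ 63 = 1f ^ 63 = 7c
byte 7: (64 ^ fc) ^ 72 = 98 ^ 72 = ea
byte 8: (e6 ^ b7) ^ 65 = 51 ^ 65 = 34
byte 9: (a4 ^ 40) ^ 74 = e4 ^ 74 = 90
byte 10: (39 ^ 12) ^ 20 = 2b ^ 20 = 0b

42 4b 93 84 cd 06 7c ea 34 90 0b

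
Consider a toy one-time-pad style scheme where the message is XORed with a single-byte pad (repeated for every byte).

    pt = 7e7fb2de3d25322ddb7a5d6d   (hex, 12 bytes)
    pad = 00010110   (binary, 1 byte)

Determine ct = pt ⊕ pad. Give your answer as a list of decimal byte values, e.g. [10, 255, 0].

The 1-byte key repeats, so the effective keystream is 16 16 16 16 16 16 16 16 16 16 16 16.
byte 0: 7e XOR 16 = 68
byte 1: 7f XOR 16 = 69
byte 2: b2 XOR 16 = a4
byte 3: de XOR 16 = c8
byte 4: 3d XOR 16 = 2b
byte 5: 25 XOR 16 = 33
byte 6: 32 XOR 16 = 24
byte 7: 2d XOR 16 = 3b
byte 8: db XOR 16 = cd
byte 9: 7a XOR 16 = 6c
byte 10: 5d XOR 16 = 4b
byte 11: 6d XOR 16 = 7b

[104, 105, 164, 200, 43, 51, 36, 59, 205, 108, 75, 123]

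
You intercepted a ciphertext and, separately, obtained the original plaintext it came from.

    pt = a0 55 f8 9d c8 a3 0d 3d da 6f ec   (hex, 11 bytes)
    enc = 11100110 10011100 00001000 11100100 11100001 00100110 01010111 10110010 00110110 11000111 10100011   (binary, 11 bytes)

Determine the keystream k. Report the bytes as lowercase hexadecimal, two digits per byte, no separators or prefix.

Since enc = pt ⊕ k, XORing both sides with pt gives k = pt ⊕ enc.
byte 0: a0 XOR e6 = 46
byte 1: 55 XOR 9c = c9
byte 2: f8 XOR 08 = f0
byte 3: 9d XOR e4 = 79
byte 4: c8 XOR e1 = 29
byte 5: a3 XOR 26 = 85
byte 6: 0d XOR 57 = 5a
byte 7: 3d XOR b2 = 8f
byte 8: da XOR 36 = ec
byte 9: 6f XOR c7 = a8
byte 10: ec XOR a3 = 4f

46c9f07929855a8feca84f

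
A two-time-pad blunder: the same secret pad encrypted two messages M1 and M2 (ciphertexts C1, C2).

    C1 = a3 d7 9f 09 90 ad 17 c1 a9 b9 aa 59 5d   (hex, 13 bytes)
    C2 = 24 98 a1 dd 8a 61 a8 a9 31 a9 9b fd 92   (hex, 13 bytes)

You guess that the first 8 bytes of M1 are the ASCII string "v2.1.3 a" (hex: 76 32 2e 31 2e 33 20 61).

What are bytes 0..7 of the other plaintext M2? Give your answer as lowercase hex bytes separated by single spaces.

f1 7d 10 e5 34 ff 9f 09

First, C1 ⊕ C2 = (M1 ⊕ K) ⊕ (M2 ⊕ K) = M1 ⊕ M2, so the key drops out. Then M2 = (M1 ⊕ M2) ⊕ M1 over the first 8 bytes.
byte 0: (a3 xor 24) xor 76 = 87 xor 76 = f1
byte 1: (d7 xor 98) xor 32 = 4f xor 32 = 7d
byte 2: (9f xor a1) xor 2e = 3e xor 2e = 10
byte 3: (09 xor dd) xor 31 = d4 xor 31 = e5
byte 4: (90 xor 8a) xor 2e = 1a xor 2e = 34
byte 5: (ad xor 61) xor 33 = cc xor 33 = ff
byte 6: (17 xor a8) xor 20 = bf xor 20 = 9f
byte 7: (c1 xor a9) xor 61 = 68 xor 61 = 09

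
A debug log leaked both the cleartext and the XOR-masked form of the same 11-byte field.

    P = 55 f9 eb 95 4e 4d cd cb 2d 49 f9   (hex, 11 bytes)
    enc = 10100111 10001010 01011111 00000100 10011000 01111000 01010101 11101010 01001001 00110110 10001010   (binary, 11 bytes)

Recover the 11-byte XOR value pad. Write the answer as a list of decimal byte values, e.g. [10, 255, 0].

[242, 115, 180, 145, 214, 53, 152, 33, 100, 127, 115]

Since enc = P ⊕ pad, XORing both sides with P gives pad = P ⊕ enc.
01010101 XOR 10100111 = 11110010
11111001 XOR 10001010 = 01110011
11101011 XOR 01011111 = 10110100
10010101 XOR 00000100 = 10010001
01001110 XOR 10011000 = 11010110
01001101 XOR 01111000 = 00110101
11001101 XOR 01010101 = 10011000
11001011 XOR 11101010 = 00100001
00101101 XOR 01001001 = 01100100
01001001 XOR 00110110 = 01111111
11111001 XOR 10001010 = 01110011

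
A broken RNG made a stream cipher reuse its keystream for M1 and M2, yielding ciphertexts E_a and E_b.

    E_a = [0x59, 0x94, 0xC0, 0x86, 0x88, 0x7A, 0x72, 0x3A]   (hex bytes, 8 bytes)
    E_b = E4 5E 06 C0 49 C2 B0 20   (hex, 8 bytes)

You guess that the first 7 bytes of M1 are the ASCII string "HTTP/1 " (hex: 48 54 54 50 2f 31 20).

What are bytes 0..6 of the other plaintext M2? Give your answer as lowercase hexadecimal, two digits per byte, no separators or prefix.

f59e9216ee89e2

First, E_a ⊕ E_b = (M1 ⊕ K) ⊕ (M2 ⊕ K) = M1 ⊕ M2, so the key drops out. Then M2 = (M1 ⊕ M2) ⊕ M1 over the first 7 bytes.
byte 0: (59 XOR e4) XOR 48 = bd XOR 48 = f5
byte 1: (94 XOR 5e) XOR 54 = ca XOR 54 = 9e
byte 2: (c0 XOR 06) XOR 54 = c6 XOR 54 = 92
byte 3: (86 XOR c0) XOR 50 = 46 XOR 50 = 16
byte 4: (88 XOR 49) XOR 2f = c1 XOR 2f = ee
byte 5: (7a XOR c2) XOR 31 = b8 XOR 31 = 89
byte 6: (72 XOR b0) XOR 20 = c2 XOR 20 = e2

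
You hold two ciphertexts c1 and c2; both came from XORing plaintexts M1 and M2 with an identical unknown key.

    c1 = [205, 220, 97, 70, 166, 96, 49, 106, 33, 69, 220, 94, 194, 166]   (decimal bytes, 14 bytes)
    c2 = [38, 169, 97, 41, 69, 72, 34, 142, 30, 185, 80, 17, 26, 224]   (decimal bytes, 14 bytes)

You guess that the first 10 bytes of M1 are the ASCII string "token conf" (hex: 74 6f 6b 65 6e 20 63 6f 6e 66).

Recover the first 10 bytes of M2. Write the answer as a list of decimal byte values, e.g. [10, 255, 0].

First, c1 ⊕ c2 = (M1 ⊕ K) ⊕ (M2 ⊕ K) = M1 ⊕ M2, so the key drops out. Then M2 = (M1 ⊕ M2) ⊕ M1 over the first 10 bytes.
byte 0: (cd ⊕ 26) ⊕ 74 = eb ⊕ 74 = 9f
byte 1: (dc ⊕ a9) ⊕ 6f = 75 ⊕ 6f = 1a
byte 2: (61 ⊕ 61) ⊕ 6b = 00 ⊕ 6b = 6b
byte 3: (46 ⊕ 29) ⊕ 65 = 6f ⊕ 65 = 0a
byte 4: (a6 ⊕ 45) ⊕ 6e = e3 ⊕ 6e = 8d
byte 5: (60 ⊕ 48) ⊕ 20 = 28 ⊕ 20 = 08
byte 6: (31 ⊕ 22) ⊕ 63 = 13 ⊕ 63 = 70
byte 7: (6a ⊕ 8e) ⊕ 6f = e4 ⊕ 6f = 8b
byte 8: (21 ⊕ 1e) ⊕ 6e = 3f ⊕ 6e = 51
byte 9: (45 ⊕ b9) ⊕ 66 = fc ⊕ 66 = 9a

[159, 26, 107, 10, 141, 8, 112, 139, 81, 154]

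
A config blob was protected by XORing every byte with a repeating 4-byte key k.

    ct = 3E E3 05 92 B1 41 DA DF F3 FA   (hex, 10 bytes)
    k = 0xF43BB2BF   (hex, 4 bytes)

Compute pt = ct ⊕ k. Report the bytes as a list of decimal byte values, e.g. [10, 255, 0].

The 4-byte key repeats, so the effective keystream is f4 3b b2 bf f4 3b b2 bf f4 3b.
byte 0: 3e ^ f4 = ca
byte 1: e3 ^ 3b = d8
byte 2: 05 ^ b2 = b7
byte 3: 92 ^ bf = 2d
byte 4: b1 ^ f4 = 45
byte 5: 41 ^ 3b = 7a
byte 6: da ^ b2 = 68
byte 7: df ^ bf = 60
byte 8: f3 ^ f4 = 07
byte 9: fa ^ 3b = c1

[202, 216, 183, 45, 69, 122, 104, 96, 7, 193]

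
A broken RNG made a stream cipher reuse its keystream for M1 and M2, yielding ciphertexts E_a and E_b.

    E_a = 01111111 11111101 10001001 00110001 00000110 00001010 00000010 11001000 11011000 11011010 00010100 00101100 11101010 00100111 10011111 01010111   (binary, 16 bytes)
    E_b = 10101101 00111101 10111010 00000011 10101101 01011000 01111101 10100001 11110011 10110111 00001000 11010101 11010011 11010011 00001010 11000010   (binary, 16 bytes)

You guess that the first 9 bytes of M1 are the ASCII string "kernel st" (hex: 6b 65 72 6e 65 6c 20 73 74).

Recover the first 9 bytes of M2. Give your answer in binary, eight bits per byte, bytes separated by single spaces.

10111001 10100101 01000001 01011100 11001110 00111110 01011111 00011010 01011111

First, E_a ⊕ E_b = (M1 ⊕ K) ⊕ (M2 ⊕ K) = M1 ⊕ M2, so the key drops out. Then M2 = (M1 ⊕ M2) ⊕ M1 over the first 9 bytes.
byte 0: (7f ⊕ ad) ⊕ 6b = d2 ⊕ 6b = b9
byte 1: (fd ⊕ 3d) ⊕ 65 = c0 ⊕ 65 = a5
byte 2: (89 ⊕ ba) ⊕ 72 = 33 ⊕ 72 = 41
byte 3: (31 ⊕ 03) ⊕ 6e = 32 ⊕ 6e = 5c
byte 4: (06 ⊕ ad) ⊕ 65 = ab ⊕ 65 = ce
byte 5: (0a ⊕ 58) ⊕ 6c = 52 ⊕ 6c = 3e
byte 6: (02 ⊕ 7d) ⊕ 20 = 7f ⊕ 20 = 5f
byte 7: (c8 ⊕ a1) ⊕ 73 = 69 ⊕ 73 = 1a
byte 8: (d8 ⊕ f3) ⊕ 74 = 2b ⊕ 74 = 5f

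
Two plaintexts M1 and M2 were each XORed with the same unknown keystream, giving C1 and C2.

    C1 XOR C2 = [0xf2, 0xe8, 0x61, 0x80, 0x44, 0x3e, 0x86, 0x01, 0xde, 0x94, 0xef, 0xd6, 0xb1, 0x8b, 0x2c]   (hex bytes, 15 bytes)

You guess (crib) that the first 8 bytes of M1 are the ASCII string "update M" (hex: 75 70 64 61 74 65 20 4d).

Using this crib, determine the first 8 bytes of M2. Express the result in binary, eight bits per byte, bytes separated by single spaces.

10000111 10011000 00000101 11100001 00110000 01011011 10100110 01001100

Since C1 ⊕ C2 = M1 ⊕ M2, XORing with the guessed M1 bytes yields the corresponding M2 bytes: M2 = (C1 ⊕ C2) ⊕ M1.
f2 xor 75 = 87
e8 xor 70 = 98
61 xor 64 = 05
80 xor 61 = e1
44 xor 74 = 30
3e xor 65 = 5b
86 xor 20 = a6
01 xor 4d = 4c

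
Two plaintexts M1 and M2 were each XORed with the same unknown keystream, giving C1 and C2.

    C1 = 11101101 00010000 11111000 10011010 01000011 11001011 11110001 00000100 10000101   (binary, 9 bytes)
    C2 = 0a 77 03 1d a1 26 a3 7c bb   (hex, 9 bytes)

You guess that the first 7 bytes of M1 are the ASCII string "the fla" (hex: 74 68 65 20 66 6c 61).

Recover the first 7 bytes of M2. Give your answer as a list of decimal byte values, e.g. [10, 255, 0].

First, C1 ⊕ C2 = (M1 ⊕ K) ⊕ (M2 ⊕ K) = M1 ⊕ M2, so the key drops out. Then M2 = (M1 ⊕ M2) ⊕ M1 over the first 7 bytes.
byte 0: (ed xor 0a) xor 74 = e7 xor 74 = 93
byte 1: (10 xor 77) xor 68 = 67 xor 68 = 0f
byte 2: (f8 xor 03) xor 65 = fb xor 65 = 9e
byte 3: (9a xor 1d) xor 20 = 87 xor 20 = a7
byte 4: (43 xor a1) xor 66 = e2 xor 66 = 84
byte 5: (cb xor 26) xor 6c = ed xor 6c = 81
byte 6: (f1 xor a3) xor 61 = 52 xor 61 = 33

[147, 15, 158, 167, 132, 129, 51]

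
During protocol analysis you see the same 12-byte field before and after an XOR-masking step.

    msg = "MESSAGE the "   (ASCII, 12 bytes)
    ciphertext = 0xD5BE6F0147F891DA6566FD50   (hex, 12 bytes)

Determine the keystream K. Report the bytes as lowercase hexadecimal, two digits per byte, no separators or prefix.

Since ciphertext = msg ⊕ K, XORing both sides with msg gives K = msg ⊕ ciphertext.
byte 0: 01001101 xor 11010101 = 10011000
byte 1: 01000101 xor 10111110 = 11111011
byte 2: 01010011 xor 01101111 = 00111100
byte 3: 01010011 xor 00000001 = 01010010
byte 4: 01000001 xor 01000111 = 00000110
byte 5: 01000111 xor 11111000 = 10111111
byte 6: 01000101 xor 10010001 = 11010100
byte 7: 00100000 xor 11011010 = 11111010
byte 8: 01110100 xor 01100101 = 00010001
byte 9: 01101000 xor 01100110 = 00001110
byte 10: 01100101 xor 11111101 = 10011000
byte 11: 00100000 xor 01010000 = 01110000

98fb3c5206bfd4fa110e9870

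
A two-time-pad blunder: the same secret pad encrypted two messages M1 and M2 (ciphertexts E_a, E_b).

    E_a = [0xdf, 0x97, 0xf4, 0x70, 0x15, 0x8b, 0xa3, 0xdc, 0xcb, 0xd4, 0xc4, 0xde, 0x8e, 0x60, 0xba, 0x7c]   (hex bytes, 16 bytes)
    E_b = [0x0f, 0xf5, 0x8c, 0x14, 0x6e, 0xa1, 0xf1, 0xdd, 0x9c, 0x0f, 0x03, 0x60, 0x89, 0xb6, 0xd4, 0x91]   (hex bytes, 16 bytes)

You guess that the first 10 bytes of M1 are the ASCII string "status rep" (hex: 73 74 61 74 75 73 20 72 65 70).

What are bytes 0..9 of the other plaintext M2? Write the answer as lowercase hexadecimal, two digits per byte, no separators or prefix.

a31619100e59727332ab

First, E_a ⊕ E_b = (M1 ⊕ K) ⊕ (M2 ⊕ K) = M1 ⊕ M2, so the key drops out. Then M2 = (M1 ⊕ M2) ⊕ M1 over the first 10 bytes.
byte 0: (df XOR 0f) XOR 73 = d0 XOR 73 = a3
byte 1: (97 XOR f5) XOR 74 = 62 XOR 74 = 16
byte 2: (f4 XOR 8c) XOR 61 = 78 XOR 61 = 19
byte 3: (70 XOR 14) XOR 74 = 64 XOR 74 = 10
byte 4: (15 XOR 6e) XOR 75 = 7b XOR 75 = 0e
byte 5: (8b XOR a1) XOR 73 = 2a XOR 73 = 59
byte 6: (a3 XOR f1) XOR 20 = 52 XOR 20 = 72
byte 7: (dc XOR dd) XOR 72 = 01 XOR 72 = 73
byte 8: (cb XOR 9c) XOR 65 = 57 XOR 65 = 32
byte 9: (d4 XOR 0f) XOR 70 = db XOR 70 = ab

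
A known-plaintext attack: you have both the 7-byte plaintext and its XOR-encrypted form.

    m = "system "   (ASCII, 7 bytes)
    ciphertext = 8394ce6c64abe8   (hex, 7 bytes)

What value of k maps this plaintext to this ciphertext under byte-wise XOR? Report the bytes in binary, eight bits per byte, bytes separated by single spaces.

Since ciphertext = m ⊕ k, XORing both sides with m gives k = m ⊕ ciphertext.
byte 0: 73 XOR 83 = f0
byte 1: 79 XOR 94 = ed
byte 2: 73 XOR ce = bd
byte 3: 74 XOR 6c = 18
byte 4: 65 XOR 64 = 01
byte 5: 6d XOR ab = c6
byte 6: 20 XOR e8 = c8

11110000 11101101 10111101 00011000 00000001 11000110 11001000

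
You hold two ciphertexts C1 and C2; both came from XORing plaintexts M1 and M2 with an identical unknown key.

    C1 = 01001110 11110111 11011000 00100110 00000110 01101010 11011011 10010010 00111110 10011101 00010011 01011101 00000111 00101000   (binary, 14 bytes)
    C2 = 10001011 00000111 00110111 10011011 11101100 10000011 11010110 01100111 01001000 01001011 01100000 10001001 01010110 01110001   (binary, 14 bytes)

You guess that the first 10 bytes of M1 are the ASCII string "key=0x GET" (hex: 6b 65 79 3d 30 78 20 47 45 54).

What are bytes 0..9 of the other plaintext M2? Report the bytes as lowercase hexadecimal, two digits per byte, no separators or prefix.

ae959680da912db23382

First, C1 ⊕ C2 = (M1 ⊕ K) ⊕ (M2 ⊕ K) = M1 ⊕ M2, so the key drops out. Then M2 = (M1 ⊕ M2) ⊕ M1 over the first 10 bytes.
byte 0: (4e xor 8b) xor 6b = c5 xor 6b = ae
byte 1: (f7 xor 07) xor 65 = f0 xor 65 = 95
byte 2: (d8 xor 37) xor 79 = ef xor 79 = 96
byte 3: (26 xor 9b) xor 3d = bd xor 3d = 80
byte 4: (06 xor ec) xor 30 = ea xor 30 = da
byte 5: (6a xor 83) xor 78 = e9 xor 78 = 91
byte 6: (db xor d6) xor 20 = 0d xor 20 = 2d
byte 7: (92 xor 67) xor 47 = f5 xor 47 = b2
byte 8: (3e xor 48) xor 45 = 76 xor 45 = 33
byte 9: (9d xor 4b) xor 54 = d6 xor 54 = 82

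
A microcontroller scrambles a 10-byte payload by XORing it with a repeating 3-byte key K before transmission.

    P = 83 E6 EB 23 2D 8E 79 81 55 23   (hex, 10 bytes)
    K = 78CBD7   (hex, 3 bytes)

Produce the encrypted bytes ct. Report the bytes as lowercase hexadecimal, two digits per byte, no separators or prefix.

fb2d3c5be659014a825b

The 3-byte key repeats, so the effective keystream is 78 cb d7 78 cb d7 78 cb d7 78.
byte 0: 83 ⊕ 78 = fb
byte 1: e6 ⊕ cb = 2d
byte 2: eb ⊕ d7 = 3c
byte 3: 23 ⊕ 78 = 5b
byte 4: 2d ⊕ cb = e6
byte 5: 8e ⊕ d7 = 59
byte 6: 79 ⊕ 78 = 01
byte 7: 81 ⊕ cb = 4a
byte 8: 55 ⊕ d7 = 82
byte 9: 23 ⊕ 78 = 5b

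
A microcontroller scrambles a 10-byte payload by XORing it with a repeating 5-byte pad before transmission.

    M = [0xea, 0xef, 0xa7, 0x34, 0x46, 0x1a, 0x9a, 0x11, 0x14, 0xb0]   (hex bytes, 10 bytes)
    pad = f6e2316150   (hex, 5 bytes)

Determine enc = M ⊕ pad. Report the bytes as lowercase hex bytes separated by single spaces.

1c 0d 96 55 16 ec 78 20 75 e0

The 5-byte key repeats, so the effective keystream is f6 e2 31 61 50 f6 e2 31 61 50.
byte 0: 234 XOR 246 =  28
byte 1: 239 XOR 226 =  13
byte 2: 167 XOR  49 = 150
byte 3:  52 XOR  97 =  85
byte 4:  70 XOR  80 =  22
byte 5:  26 XOR 246 = 236
byte 6: 154 XOR 226 = 120
byte 7:  17 XOR  49 =  32
byte 8:  20 XOR  97 = 117
byte 9: 176 XOR  80 = 224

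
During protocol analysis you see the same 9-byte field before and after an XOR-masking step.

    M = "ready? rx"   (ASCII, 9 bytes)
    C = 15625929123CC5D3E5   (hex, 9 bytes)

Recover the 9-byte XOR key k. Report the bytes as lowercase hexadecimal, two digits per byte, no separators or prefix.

6707384d6b03e5a19d

Since C = M ⊕ k, XORing both sides with M gives k = M ⊕ C.
byte 0: 114 ⊕  21 = 103
byte 1: 101 ⊕  98 =   7
byte 2:  97 ⊕  89 =  56
byte 3: 100 ⊕  41 =  77
byte 4: 121 ⊕  18 = 107
byte 5:  63 ⊕  60 =   3
byte 6:  32 ⊕ 197 = 229
byte 7: 114 ⊕ 211 = 161
byte 8: 120 ⊕ 229 = 157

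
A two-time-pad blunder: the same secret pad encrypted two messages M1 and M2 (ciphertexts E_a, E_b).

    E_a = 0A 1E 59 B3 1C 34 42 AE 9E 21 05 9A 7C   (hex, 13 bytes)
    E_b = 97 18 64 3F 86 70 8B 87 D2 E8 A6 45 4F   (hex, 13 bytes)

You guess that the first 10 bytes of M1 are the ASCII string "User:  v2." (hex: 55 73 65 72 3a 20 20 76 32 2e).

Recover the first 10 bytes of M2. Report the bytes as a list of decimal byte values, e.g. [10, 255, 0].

[200, 117, 88, 254, 160, 100, 233, 95, 126, 231]

First, E_a ⊕ E_b = (M1 ⊕ K) ⊕ (M2 ⊕ K) = M1 ⊕ M2, so the key drops out. Then M2 = (M1 ⊕ M2) ⊕ M1 over the first 10 bytes.
byte 0: (0a ^ 97) ^ 55 = 9d ^ 55 = c8
byte 1: (1e ^ 18) ^ 73 = 06 ^ 73 = 75
byte 2: (59 ^ 64) ^ 65 = 3d ^ 65 = 58
byte 3: (b3 ^ 3f) ^ 72 = 8c ^ 72 = fe
byte 4: (1c ^ 86) ^ 3a = 9a ^ 3a = a0
byte 5: (34 ^ 70) ^ 20 = 44 ^ 20 = 64
byte 6: (42 ^ 8b) ^ 20 = c9 ^ 20 = e9
byte 7: (ae ^ 87) ^ 76 = 29 ^ 76 = 5f
byte 8: (9e ^ d2) ^ 32 = 4c ^ 32 = 7e
byte 9: (21 ^ e8) ^ 2e = c9 ^ 2e = e7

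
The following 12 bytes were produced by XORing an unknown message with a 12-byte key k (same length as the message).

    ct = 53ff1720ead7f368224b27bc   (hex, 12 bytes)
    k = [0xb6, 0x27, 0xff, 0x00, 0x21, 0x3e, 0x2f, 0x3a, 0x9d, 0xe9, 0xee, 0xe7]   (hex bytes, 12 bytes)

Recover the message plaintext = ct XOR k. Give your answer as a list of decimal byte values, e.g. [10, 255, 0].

01010011 ^ 10110110 = 11100101
11111111 ^ 00100111 = 11011000
00010111 ^ 11111111 = 11101000
00100000 ^ 00000000 = 00100000
11101010 ^ 00100001 = 11001011
11010111 ^ 00111110 = 11101001
11110011 ^ 00101111 = 11011100
01101000 ^ 00111010 = 01010010
00100010 ^ 10011101 = 10111111
01001011 ^ 11101001 = 10100010
00100111 ^ 11101110 = 11001001
10111100 ^ 11100111 = 01011011

[229, 216, 232, 32, 203, 233, 220, 82, 191, 162, 201, 91]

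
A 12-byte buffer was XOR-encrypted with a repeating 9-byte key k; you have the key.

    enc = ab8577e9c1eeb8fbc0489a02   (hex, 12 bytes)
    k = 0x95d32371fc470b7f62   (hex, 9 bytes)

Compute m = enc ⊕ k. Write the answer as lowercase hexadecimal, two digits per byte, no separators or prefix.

3e5654983da9b384a2dd4921

The 9-byte key repeats, so the effective keystream is 95 d3 23 71 fc 47 0b 7f 62 95 d3 23.
byte 0: ab XOR 95 = 3e
byte 1: 85 XOR d3 = 56
byte 2: 77 XOR 23 = 54
byte 3: e9 XOR 71 = 98
byte 4: c1 XOR fc = 3d
byte 5: ee XOR 47 = a9
byte 6: b8 XOR 0b = b3
byte 7: fb XOR 7f = 84
byte 8: c0 XOR 62 = a2
byte 9: 48 XOR 95 = dd
byte 10: 9a XOR d3 = 49
byte 11: 02 XOR 23 = 21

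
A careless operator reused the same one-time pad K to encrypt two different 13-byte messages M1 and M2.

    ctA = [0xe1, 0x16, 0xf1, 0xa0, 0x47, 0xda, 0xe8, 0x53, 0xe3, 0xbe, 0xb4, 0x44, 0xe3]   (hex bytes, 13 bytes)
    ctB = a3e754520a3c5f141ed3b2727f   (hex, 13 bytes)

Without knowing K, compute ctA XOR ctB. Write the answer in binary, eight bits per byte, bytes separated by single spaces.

ctA ⊕ ctB = (M1 ⊕ K) ⊕ (M2 ⊕ K) = M1 ⊕ M2 — the shared key cancels under XOR.
11100001 ^ 10100011 = 01000010
00010110 ^ 11100111 = 11110001
11110001 ^ 01010100 = 10100101
10100000 ^ 01010010 = 11110010
01000111 ^ 00001010 = 01001101
11011010 ^ 00111100 = 11100110
11101000 ^ 01011111 = 10110111
01010011 ^ 00010100 = 01000111
11100011 ^ 00011110 = 11111101
10111110 ^ 11010011 = 01101101
10110100 ^ 10110010 = 00000110
01000100 ^ 01110010 = 00110110
11100011 ^ 01111111 = 10011100

01000010 11110001 10100101 11110010 01001101 11100110 10110111 01000111 11111101 01101101 00000110 00110110 10011100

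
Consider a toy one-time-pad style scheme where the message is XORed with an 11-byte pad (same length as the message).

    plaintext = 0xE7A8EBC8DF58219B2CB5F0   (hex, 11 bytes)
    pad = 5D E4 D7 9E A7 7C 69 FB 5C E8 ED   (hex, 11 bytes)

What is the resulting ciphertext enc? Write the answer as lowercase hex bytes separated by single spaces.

byte 0: e7 XOR 5d = ba
byte 1: a8 XOR e4 = 4c
byte 2: eb XOR d7 = 3c
byte 3: c8 XOR 9e = 56
byte 4: df XOR a7 = 78
byte 5: 58 XOR 7c = 24
byte 6: 21 XOR 69 = 48
byte 7: 9b XOR fb = 60
byte 8: 2c XOR 5c = 70
byte 9: b5 XOR e8 = 5d
byte 10: f0 XOR ed = 1d

ba 4c 3c 56 78 24 48 60 70 5d 1d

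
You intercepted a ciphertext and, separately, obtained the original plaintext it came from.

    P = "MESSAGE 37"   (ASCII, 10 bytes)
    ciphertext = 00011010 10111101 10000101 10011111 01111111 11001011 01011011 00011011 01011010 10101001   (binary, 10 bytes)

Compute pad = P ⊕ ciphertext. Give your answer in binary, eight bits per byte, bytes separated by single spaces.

01010111 11111000 11010110 11001100 00111110 10001100 00011110 00111011 01101001 10011110

Since ciphertext = P ⊕ pad, XORing both sides with P gives pad = P ⊕ ciphertext.
4d XOR 1a = 57
45 XOR bd = f8
53 XOR 85 = d6
53 XOR 9f = cc
41 XOR 7f = 3e
47 XOR cb = 8c
45 XOR 5b = 1e
20 XOR 1b = 3b
33 XOR 5a = 69
37 XOR a9 = 9e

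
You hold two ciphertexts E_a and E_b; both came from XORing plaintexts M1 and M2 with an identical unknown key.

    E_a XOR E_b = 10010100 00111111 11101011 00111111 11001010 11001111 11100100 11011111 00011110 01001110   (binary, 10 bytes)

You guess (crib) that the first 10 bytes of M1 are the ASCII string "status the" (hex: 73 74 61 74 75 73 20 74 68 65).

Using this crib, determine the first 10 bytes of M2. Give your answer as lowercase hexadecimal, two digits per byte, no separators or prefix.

e74b8a4bbfbcc4ab762b

Since E_a ⊕ E_b = M1 ⊕ M2, XORing with the guessed M1 bytes yields the corresponding M2 bytes: M2 = (E_a ⊕ E_b) ⊕ M1.
byte 0: 94 ⊕ 73 = e7
byte 1: 3f ⊕ 74 = 4b
byte 2: eb ⊕ 61 = 8a
byte 3: 3f ⊕ 74 = 4b
byte 4: ca ⊕ 75 = bf
byte 5: cf ⊕ 73 = bc
byte 6: e4 ⊕ 20 = c4
byte 7: df ⊕ 74 = ab
byte 8: 1e ⊕ 68 = 76
byte 9: 4e ⊕ 65 = 2b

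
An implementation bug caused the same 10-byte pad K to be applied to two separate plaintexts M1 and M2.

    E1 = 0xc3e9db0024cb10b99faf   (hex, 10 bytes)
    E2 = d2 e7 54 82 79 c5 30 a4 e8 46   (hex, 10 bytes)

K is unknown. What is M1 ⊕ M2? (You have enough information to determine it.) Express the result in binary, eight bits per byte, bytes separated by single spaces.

E1 ⊕ E2 = (M1 ⊕ K) ⊕ (M2 ⊕ K) = M1 ⊕ M2 — the shared key cancels under XOR.
c3 ⊕ d2 = 11
e9 ⊕ e7 = 0e
db ⊕ 54 = 8f
00 ⊕ 82 = 82
24 ⊕ 79 = 5d
cb ⊕ c5 = 0e
10 ⊕ 30 = 20
b9 ⊕ a4 = 1d
9f ⊕ e8 = 77
af ⊕ 46 = e9

00010001 00001110 10001111 10000010 01011101 00001110 00100000 00011101 01110111 11101001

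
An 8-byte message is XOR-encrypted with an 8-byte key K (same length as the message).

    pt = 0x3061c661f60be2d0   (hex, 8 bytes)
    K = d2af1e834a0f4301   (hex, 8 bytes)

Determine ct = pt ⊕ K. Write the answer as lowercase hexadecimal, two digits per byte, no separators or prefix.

 48 xor 210 = 226
 97 xor 175 = 206
198 xor  30 = 216
 97 xor 131 = 226
246 xor  74 = 188
 11 xor  15 =   4
226 xor  67 = 161
208 xor   1 = 209

e2ced8e2bc04a1d1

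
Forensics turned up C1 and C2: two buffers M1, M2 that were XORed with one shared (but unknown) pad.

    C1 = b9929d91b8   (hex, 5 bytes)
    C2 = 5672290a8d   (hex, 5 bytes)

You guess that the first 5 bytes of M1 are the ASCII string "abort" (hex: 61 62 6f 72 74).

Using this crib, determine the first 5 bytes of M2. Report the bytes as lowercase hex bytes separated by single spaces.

First, C1 ⊕ C2 = (M1 ⊕ K) ⊕ (M2 ⊕ K) = M1 ⊕ M2, so the key drops out. Then M2 = (M1 ⊕ M2) ⊕ M1 over the first 5 bytes.
byte 0: (b9 xor 56) xor 61 = ef xor 61 = 8e
byte 1: (92 xor 72) xor 62 = e0 xor 62 = 82
byte 2: (9d xor 29) xor 6f = b4 xor 6f = db
byte 3: (91 xor 0a) xor 72 = 9b xor 72 = e9
byte 4: (b8 xor 8d) xor 74 = 35 xor 74 = 41

8e 82 db e9 41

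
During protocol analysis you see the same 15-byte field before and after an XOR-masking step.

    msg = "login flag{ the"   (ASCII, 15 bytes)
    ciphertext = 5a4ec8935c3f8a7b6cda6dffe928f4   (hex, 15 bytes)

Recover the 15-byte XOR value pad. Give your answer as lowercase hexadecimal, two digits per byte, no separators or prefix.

Since ciphertext = msg ⊕ pad, XORing both sides with msg gives pad = msg ⊕ ciphertext.
6c ⊕ 5a = 36
6f ⊕ 4e = 21
67 ⊕ c8 = af
69 ⊕ 93 = fa
6e ⊕ 5c = 32
20 ⊕ 3f = 1f
66 ⊕ 8a = ec
6c ⊕ 7b = 17
61 ⊕ 6c = 0d
67 ⊕ da = bd
7b ⊕ 6d = 16
20 ⊕ ff = df
74 ⊕ e9 = 9d
68 ⊕ 28 = 40
65 ⊕ f4 = 91

3621affa321fec170dbd16df9d4091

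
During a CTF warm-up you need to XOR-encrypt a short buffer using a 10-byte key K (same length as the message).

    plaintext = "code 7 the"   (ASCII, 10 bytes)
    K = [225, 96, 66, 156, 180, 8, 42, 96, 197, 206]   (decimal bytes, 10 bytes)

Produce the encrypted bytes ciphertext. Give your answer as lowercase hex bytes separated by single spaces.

82 0f 26 f9 94 3f 0a 14 ad ab

XOR is its own inverse, so applying the key byte-wise gives the result directly.
 99 XOR 225 = 130
111 XOR  96 =  15
100 XOR  66 =  38
101 XOR 156 = 249
 32 XOR 180 = 148
 55 XOR   8 =  63
 32 XOR  42 =  10
116 XOR  96 =  20
104 XOR 197 = 173
101 XOR 206 = 171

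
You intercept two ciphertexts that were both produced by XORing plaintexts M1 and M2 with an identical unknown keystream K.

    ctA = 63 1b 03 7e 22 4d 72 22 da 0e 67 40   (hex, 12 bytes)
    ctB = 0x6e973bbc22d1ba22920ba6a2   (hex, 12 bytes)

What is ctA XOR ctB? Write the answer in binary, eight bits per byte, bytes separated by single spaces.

ctA ⊕ ctB = (M1 ⊕ K) ⊕ (M2 ⊕ K) = M1 ⊕ M2 — the shared key cancels under XOR.
01100011 xor 01101110 = 00001101
00011011 xor 10010111 = 10001100
00000011 xor 00111011 = 00111000
01111110 xor 10111100 = 11000010
00100010 xor 00100010 = 00000000
01001101 xor 11010001 = 10011100
01110010 xor 10111010 = 11001000
00100010 xor 00100010 = 00000000
11011010 xor 10010010 = 01001000
00001110 xor 00001011 = 00000101
01100111 xor 10100110 = 11000001
01000000 xor 10100010 = 11100010

00001101 10001100 00111000 11000010 00000000 10011100 11001000 00000000 01001000 00000101 11000001 11100010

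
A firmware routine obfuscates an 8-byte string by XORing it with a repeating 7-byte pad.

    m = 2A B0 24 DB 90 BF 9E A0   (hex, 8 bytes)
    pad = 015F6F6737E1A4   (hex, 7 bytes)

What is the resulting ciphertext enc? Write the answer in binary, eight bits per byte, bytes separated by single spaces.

The 7-byte key repeats, so the effective keystream is 01 5f 6f 67 37 e1 a4 01.
byte 0: 2a ⊕ 01 = 2b
byte 1: b0 ⊕ 5f = ef
byte 2: 24 ⊕ 6f = 4b
byte 3: db ⊕ 67 = bc
byte 4: 90 ⊕ 37 = a7
byte 5: bf ⊕ e1 = 5e
byte 6: 9e ⊕ a4 = 3a
byte 7: a0 ⊕ 01 = a1

00101011 11101111 01001011 10111100 10100111 01011110 00111010 10100001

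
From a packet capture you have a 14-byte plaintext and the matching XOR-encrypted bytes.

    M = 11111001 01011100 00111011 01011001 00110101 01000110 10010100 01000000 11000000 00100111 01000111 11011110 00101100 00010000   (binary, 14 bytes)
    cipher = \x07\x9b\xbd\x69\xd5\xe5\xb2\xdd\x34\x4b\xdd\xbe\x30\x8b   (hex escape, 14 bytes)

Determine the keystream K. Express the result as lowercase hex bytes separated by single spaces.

fe c7 86 30 e0 a3 26 9d f4 6c 9a 60 1c 9b

Since cipher = M ⊕ K, XORing both sides with M gives K = M ⊕ cipher.
f9 ⊕ 07 = fe
5c ⊕ 9b = c7
3b ⊕ bd = 86
59 ⊕ 69 = 30
35 ⊕ d5 = e0
46 ⊕ e5 = a3
94 ⊕ b2 = 26
40 ⊕ dd = 9d
c0 ⊕ 34 = f4
27 ⊕ 4b = 6c
47 ⊕ dd = 9a
de ⊕ be = 60
2c ⊕ 30 = 1c
10 ⊕ 8b = 9b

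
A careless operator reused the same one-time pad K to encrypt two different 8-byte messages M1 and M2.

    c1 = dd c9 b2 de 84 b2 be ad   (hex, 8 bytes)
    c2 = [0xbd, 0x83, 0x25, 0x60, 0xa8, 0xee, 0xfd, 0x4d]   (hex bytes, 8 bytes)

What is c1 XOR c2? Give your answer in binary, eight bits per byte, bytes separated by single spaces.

c1 ⊕ c2 = (M1 ⊕ K) ⊕ (M2 ⊕ K) = M1 ⊕ M2 — the shared key cancels under XOR.
byte 0: dd XOR bd = 60
byte 1: c9 XOR 83 = 4a
byte 2: b2 XOR 25 = 97
byte 3: de XOR 60 = be
byte 4: 84 XOR a8 = 2c
byte 5: b2 XOR ee = 5c
byte 6: be XOR fd = 43
byte 7: ad XOR 4d = e0

01100000 01001010 10010111 10111110 00101100 01011100 01000011 11100000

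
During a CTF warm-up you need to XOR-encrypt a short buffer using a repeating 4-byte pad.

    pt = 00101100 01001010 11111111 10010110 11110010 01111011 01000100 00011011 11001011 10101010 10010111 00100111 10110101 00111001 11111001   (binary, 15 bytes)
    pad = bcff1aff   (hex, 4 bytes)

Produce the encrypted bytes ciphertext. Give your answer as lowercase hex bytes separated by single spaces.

The 4-byte key repeats, so the effective keystream is bc ff 1a ff bc ff 1a ff bc ff 1a ff bc ff 1a.
byte 0: 00101100 XOR 10111100 = 10010000
byte 1: 01001010 XOR 11111111 = 10110101
byte 2: 11111111 XOR 00011010 = 11100101
byte 3: 10010110 XOR 11111111 = 01101001
byte 4: 11110010 XOR 10111100 = 01001110
byte 5: 01111011 XOR 11111111 = 10000100
byte 6: 01000100 XOR 00011010 = 01011110
byte 7: 00011011 XOR 11111111 = 11100100
byte 8: 11001011 XOR 10111100 = 01110111
byte 9: 10101010 XOR 11111111 = 01010101
byte 10: 10010111 XOR 00011010 = 10001101
byte 11: 00100111 XOR 11111111 = 11011000
byte 12: 10110101 XOR 10111100 = 00001001
byte 13: 00111001 XOR 11111111 = 11000110
byte 14: 11111001 XOR 00011010 = 11100011

90 b5 e5 69 4e 84 5e e4 77 55 8d d8 09 c6 e3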